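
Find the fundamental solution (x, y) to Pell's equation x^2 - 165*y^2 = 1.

(x, y) = (1079, 84)

First expand sqrt(165) as a continued fraction. With x_i = (sqrt(165) + m_i)/d_i and (m_0, d_0) = (0, 1): a_0 = floor(sqrt(165)) = 12, since 12^2 = 144 <= 165 < 169 = 13^2.
Iterate m_{i+1} = d_i*a_i - m_i, d_{i+1} = (165 - m_{i+1}^2)/d_i, a_{i+1} = floor((a_0 + m_{i+1})/d_{i+1}):
  m_1 = 1*12 - 0 = 12, d_1 = (165 - 12^2)/1 = 21/1 = 21, a_1 = floor((12 + 12)/21) = 1.
  m_2 = 21*1 - 12 = 9, d_2 = (165 - 9^2)/21 = 84/21 = 4, a_2 = floor((12 + 9)/4) = 5.
  m_3 = 4*5 - 9 = 11, d_3 = (165 - 11^2)/4 = 44/4 = 11, a_3 = floor((12 + 11)/11) = 2.
  m_4 = 11*2 - 11 = 11, d_4 = (165 - 11^2)/11 = 44/11 = 4, a_4 = floor((12 + 11)/4) = 5.
  m_5 = 4*5 - 11 = 9, d_5 = (165 - 9^2)/4 = 84/4 = 21, a_5 = floor((12 + 9)/21) = 1.
  m_6 = 21*1 - 9 = 12, d_6 = (165 - 12^2)/21 = 21/21 = 1, a_6 = floor((12 + 12)/1) = 24.
  m_7 = 1*24 - 12 = 12, d_7 = (165 - 12^2)/1 = 21/1 = 21: (m_7, d_7) = (m_1, d_1) = (12, 21), so from here the quotients repeat a_1, ..., a_6; the period length is 6.
So sqrt(165) = [12; (1, 5, 2, 5, 1, 24)] with period length k = 6.
k is even, so the fundamental solution of x^2 - 165y^2 = 1 is (p_{k-1}, q_{k-1}) = (p_5, q_5); compute convergents through index 5.
Convergents (p_i = a_i*p_{i-1} + p_{i-2}, q_i = a_i*q_{i-1} + q_{i-2} with p_{-2}=0, p_{-1}=1, q_{-2}=1, q_{-1}=0):
  i=0: a_0=12, p_0 = 12*1 + 0 = 12, q_0 = 12*0 + 1 = 1.
  i=1: a_1=1, p_1 = 1*12 + 1 = 13, q_1 = 1*1 + 0 = 1.
  i=2: a_2=5, p_2 = 5*13 + 12 = 77, q_2 = 5*1 + 1 = 6.
  i=3: a_3=2, p_3 = 2*77 + 13 = 167, q_3 = 2*6 + 1 = 13.
  i=4: a_4=5, p_4 = 5*167 + 77 = 912, q_4 = 5*13 + 6 = 71.
  i=5: a_5=1, p_5 = 1*912 + 167 = 1079, q_5 = 1*71 + 13 = 84.
Check: 1079^2 - 165*84^2 = 1164241 - 1164240 = 1, so (x, y) = (1079, 84) solves the equation, and by the theorem it is the least positive solution.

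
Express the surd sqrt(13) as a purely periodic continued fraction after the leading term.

Write x_i = (sqrt(13) + m_i)/d_i with (m_0, d_0) = (0, 1). a_0 = floor(sqrt(13)) = 3, since 3^2 = 9 <= 13 < 16 = 4^2.
Iterate m_{i+1} = d_i*a_i - m_i, d_{i+1} = (13 - m_{i+1}^2)/d_i, a_{i+1} = floor((a_0 + m_{i+1})/d_{i+1}):
  m_1 = 1*3 - 0 = 3, d_1 = (13 - 3^2)/1 = 4/1 = 4, a_1 = floor((3 + 3)/4) = 1.
  m_2 = 4*1 - 3 = 1, d_2 = (13 - 1^2)/4 = 12/4 = 3, a_2 = floor((3 + 1)/3) = 1.
  m_3 = 3*1 - 1 = 2, d_3 = (13 - 2^2)/3 = 9/3 = 3, a_3 = floor((3 + 2)/3) = 1.
  m_4 = 3*1 - 2 = 1, d_4 = (13 - 1^2)/3 = 12/3 = 4, a_4 = floor((3 + 1)/4) = 1.
  m_5 = 4*1 - 1 = 3, d_5 = (13 - 3^2)/4 = 4/4 = 1, a_5 = floor((3 + 3)/1) = 6.
  m_6 = 1*6 - 3 = 3, d_6 = (13 - 3^2)/1 = 4/1 = 4: (m_6, d_6) = (m_1, d_1) = (3, 4), so from here the quotients repeat a_1, ..., a_5; the period length is 5.
Hence the expansion of sqrt(13) is a_0 = 3 followed by the repeating block 1, 1, 1, 1, 6 (period 5).

[3; (1, 1, 1, 1, 6)]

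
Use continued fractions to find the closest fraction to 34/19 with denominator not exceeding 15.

Expand x = 34/19 as a continued fraction with the Euclidean algorithm:
  34 = 1*19 + 15, so a_0 = 1.
  19 = 1*15 + 4, so a_1 = 1.
  15 = 3*4 + 3, so a_2 = 3.
  4 = 1*3 + 1, so a_3 = 1.
  3 = 3*1 + 0, so a_4 = 3.
so x = [1; 1, 3, 1, 3].
Convergents (p_i = a_i*p_{i-1} + p_{i-2}, q_i = a_i*q_{i-1} + q_{i-2} with p_{-2}=0, p_{-1}=1, q_{-2}=1, q_{-1}=0), until the denominator exceeds 15:
  i=0: a_0=1, p_0 = 1*1 + 0 = 1, q_0 = 1*0 + 1 = 1.
  i=1: a_1=1, p_1 = 1*1 + 1 = 2, q_1 = 1*1 + 0 = 1.
  i=2: a_2=3, p_2 = 3*2 + 1 = 7, q_2 = 3*1 + 1 = 4.
  i=3: a_3=1, p_3 = 1*7 + 2 = 9, q_3 = 1*4 + 1 = 5.
  i=4: a_4=3, p_4 = 3*9 + 7 = 34, q_4 = 3*5 + 4 = 19.
q_4 = 19 > 15, so the last convergent with denominator <= 15 is p_3/q_3 = 9/5.
The closest fraction with denominator <= 15 is either p_3/q_3 or the intermediate fraction (k*p_3 + p_2)/(k*q_3 + q_2) with the largest k >= 1 whose denominator stays <= 15; these approach x as k grows, and every other convergent or intermediate fraction in range is farther away.
Largest k: floor((15 - q_2)/q_3) = floor((15 - 4)/5) = 2.
That gives (2*9 + 7)/(2*5 + 4) = 25/14.
Compare the errors: |x - 9/5| = |34*5 - 9*19|/(19*5) = 1/95, and |x - 25/14| = |34*14 - 25*19|/(19*14) = 1/266.
Cross-multiplying, 1*95 = 95 < 266 = 1*266, so 1/266 is smaller: the intermediate fraction 25/14 is closer to x than 9/5.

25/14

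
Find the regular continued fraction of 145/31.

Run the Euclidean algorithm on 145 and 31; the successive quotients are the partial quotients a_0, a_1, ... (each step inverts the fractional part left over by the previous one):
  145 = 4*31 + 21, so a_0 = 4.
  31 = 1*21 + 10, so a_1 = 1.
  21 = 2*10 + 1, so a_2 = 2.
  10 = 10*1 + 0, so a_3 = 10.
The remainder reaches 0 after 4 divisions, so the expansion has 4 partial quotients, read off in order.

[4; 1, 2, 10]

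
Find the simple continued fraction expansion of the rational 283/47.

[6; 47]

Run the Euclidean algorithm on 283 and 47; the successive quotients are the partial quotients a_0, a_1, ... (each step inverts the fractional part left over by the previous one):
  283 = 6*47 + 1, so a_0 = 6.
  47 = 47*1 + 0, so a_1 = 47.
The remainder reaches 0 after 2 divisions, so the expansion has 2 partial quotients, read off in order.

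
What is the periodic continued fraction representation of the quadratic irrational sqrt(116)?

[10; (1, 3, 2, 1, 4, 1, 2, 3, 1, 20)]

Write x_i = (sqrt(116) + m_i)/d_i with (m_0, d_0) = (0, 1). a_0 = floor(sqrt(116)) = 10, since 10^2 = 100 <= 116 < 121 = 11^2.
Iterate m_{i+1} = d_i*a_i - m_i, d_{i+1} = (116 - m_{i+1}^2)/d_i, a_{i+1} = floor((a_0 + m_{i+1})/d_{i+1}):
  m_1 = 1*10 - 0 = 10, d_1 = (116 - 10^2)/1 = 16/1 = 16, a_1 = floor((10 + 10)/16) = 1.
  m_2 = 16*1 - 10 = 6, d_2 = (116 - 6^2)/16 = 80/16 = 5, a_2 = floor((10 + 6)/5) = 3.
  m_3 = 5*3 - 6 = 9, d_3 = (116 - 9^2)/5 = 35/5 = 7, a_3 = floor((10 + 9)/7) = 2.
  m_4 = 7*2 - 9 = 5, d_4 = (116 - 5^2)/7 = 91/7 = 13, a_4 = floor((10 + 5)/13) = 1.
  m_5 = 13*1 - 5 = 8, d_5 = (116 - 8^2)/13 = 52/13 = 4, a_5 = floor((10 + 8)/4) = 4.
  m_6 = 4*4 - 8 = 8, d_6 = (116 - 8^2)/4 = 52/4 = 13, a_6 = floor((10 + 8)/13) = 1.
  m_7 = 13*1 - 8 = 5, d_7 = (116 - 5^2)/13 = 91/13 = 7, a_7 = floor((10 + 5)/7) = 2.
  m_8 = 7*2 - 5 = 9, d_8 = (116 - 9^2)/7 = 35/7 = 5, a_8 = floor((10 + 9)/5) = 3.
  m_9 = 5*3 - 9 = 6, d_9 = (116 - 6^2)/5 = 80/5 = 16, a_9 = floor((10 + 6)/16) = 1.
  m_10 = 16*1 - 6 = 10, d_10 = (116 - 10^2)/16 = 16/16 = 1, a_10 = floor((10 + 10)/1) = 20.
  m_11 = 1*20 - 10 = 10, d_11 = (116 - 10^2)/1 = 16/1 = 16: (m_11, d_11) = (m_1, d_1) = (10, 16), so from here the quotients repeat a_1, ..., a_10; the period length is 10.
Hence the expansion of sqrt(116) is a_0 = 10 followed by the repeating block 1, 3, 2, 1, 4, 1, 2, 3, 1, 20 (period 10).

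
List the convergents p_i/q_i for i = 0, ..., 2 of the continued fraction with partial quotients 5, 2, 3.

5/1, 11/2, 38/7

Using the convergent recurrence p_i = a_i*p_{i-1} + p_{i-2}, q_i = a_i*q_{i-1} + q_{i-2} with p_{-2}=0, p_{-1}=1, q_{-2}=1, q_{-1}=0:
  i=0: a_0=5, p_0 = 5*1 + 0 = 5, q_0 = 5*0 + 1 = 1.
  i=1: a_1=2, p_1 = 2*5 + 1 = 11, q_1 = 2*1 + 0 = 2.
  i=2: a_2=3, p_2 = 3*11 + 5 = 38, q_2 = 3*2 + 1 = 7.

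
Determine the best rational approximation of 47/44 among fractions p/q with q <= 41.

31/29

Expand x = 47/44 as a continued fraction with the Euclidean algorithm:
  47 = 1*44 + 3, so a_0 = 1.
  44 = 14*3 + 2, so a_1 = 14.
  3 = 1*2 + 1, so a_2 = 1.
  2 = 2*1 + 0, so a_3 = 2.
so x = [1; 14, 1, 2].
Convergents (p_i = a_i*p_{i-1} + p_{i-2}, q_i = a_i*q_{i-1} + q_{i-2} with p_{-2}=0, p_{-1}=1, q_{-2}=1, q_{-1}=0), until the denominator exceeds 41:
  i=0: a_0=1, p_0 = 1*1 + 0 = 1, q_0 = 1*0 + 1 = 1.
  i=1: a_1=14, p_1 = 14*1 + 1 = 15, q_1 = 14*1 + 0 = 14.
  i=2: a_2=1, p_2 = 1*15 + 1 = 16, q_2 = 1*14 + 1 = 15.
  i=3: a_3=2, p_3 = 2*16 + 15 = 47, q_3 = 2*15 + 14 = 44.
q_3 = 44 > 41, so the last convergent with denominator <= 41 is p_2/q_2 = 16/15.
The closest fraction with denominator <= 41 is either p_2/q_2 or the intermediate fraction (k*p_2 + p_1)/(k*q_2 + q_1) with the largest k >= 1 whose denominator stays <= 41; these approach x as k grows, and every other convergent or intermediate fraction in range is farther away.
Largest k: floor((41 - q_1)/q_2) = floor((41 - 14)/15) = 1.
That gives (1*16 + 15)/(1*15 + 14) = 31/29.
Compare the errors: |x - 16/15| = |47*15 - 16*44|/(44*15) = 1/660, and |x - 31/29| = |47*29 - 31*44|/(44*29) = 1/1276.
Cross-multiplying, 1*660 = 660 < 1276 = 1*1276, so 1/1276 is smaller: the intermediate fraction 31/29 is closer to x than 16/15.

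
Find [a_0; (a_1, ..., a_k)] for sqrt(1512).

Write x_i = (sqrt(1512) + m_i)/d_i with (m_0, d_0) = (0, 1). a_0 = floor(sqrt(1512)) = 38, since 38^2 = 1444 <= 1512 < 1521 = 39^2.
Iterate m_{i+1} = d_i*a_i - m_i, d_{i+1} = (1512 - m_{i+1}^2)/d_i, a_{i+1} = floor((a_0 + m_{i+1})/d_{i+1}):
  m_1 = 1*38 - 0 = 38, d_1 = (1512 - 38^2)/1 = 68/1 = 68, a_1 = floor((38 + 38)/68) = 1.
  m_2 = 68*1 - 38 = 30, d_2 = (1512 - 30^2)/68 = 612/68 = 9, a_2 = floor((38 + 30)/9) = 7.
  m_3 = 9*7 - 30 = 33, d_3 = (1512 - 33^2)/9 = 423/9 = 47, a_3 = floor((38 + 33)/47) = 1.
  m_4 = 47*1 - 33 = 14, d_4 = (1512 - 14^2)/47 = 1316/47 = 28, a_4 = floor((38 + 14)/28) = 1.
  m_5 = 28*1 - 14 = 14, d_5 = (1512 - 14^2)/28 = 1316/28 = 47, a_5 = floor((38 + 14)/47) = 1.
  m_6 = 47*1 - 14 = 33, d_6 = (1512 - 33^2)/47 = 423/47 = 9, a_6 = floor((38 + 33)/9) = 7.
  m_7 = 9*7 - 33 = 30, d_7 = (1512 - 30^2)/9 = 612/9 = 68, a_7 = floor((38 + 30)/68) = 1.
  m_8 = 68*1 - 30 = 38, d_8 = (1512 - 38^2)/68 = 68/68 = 1, a_8 = floor((38 + 38)/1) = 76.
  m_9 = 1*76 - 38 = 38, d_9 = (1512 - 38^2)/1 = 68/1 = 68: (m_9, d_9) = (m_1, d_1) = (38, 68), so from here the quotients repeat a_1, ..., a_8; the period length is 8.
Hence the expansion of sqrt(1512) is a_0 = 38 followed by the repeating block 1, 7, 1, 1, 1, 7, 1, 76 (period 8).

[38; (1, 7, 1, 1, 1, 7, 1, 76)]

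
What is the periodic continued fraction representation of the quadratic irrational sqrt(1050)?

Write x_i = (sqrt(1050) + m_i)/d_i with (m_0, d_0) = (0, 1). a_0 = floor(sqrt(1050)) = 32, since 32^2 = 1024 <= 1050 < 1089 = 33^2.
Iterate m_{i+1} = d_i*a_i - m_i, d_{i+1} = (1050 - m_{i+1}^2)/d_i, a_{i+1} = floor((a_0 + m_{i+1})/d_{i+1}):
  m_1 = 1*32 - 0 = 32, d_1 = (1050 - 32^2)/1 = 26/1 = 26, a_1 = floor((32 + 32)/26) = 2.
  m_2 = 26*2 - 32 = 20, d_2 = (1050 - 20^2)/26 = 650/26 = 25, a_2 = floor((32 + 20)/25) = 2.
  m_3 = 25*2 - 20 = 30, d_3 = (1050 - 30^2)/25 = 150/25 = 6, a_3 = floor((32 + 30)/6) = 10.
  m_4 = 6*10 - 30 = 30, d_4 = (1050 - 30^2)/6 = 150/6 = 25, a_4 = floor((32 + 30)/25) = 2.
  m_5 = 25*2 - 30 = 20, d_5 = (1050 - 20^2)/25 = 650/25 = 26, a_5 = floor((32 + 20)/26) = 2.
  m_6 = 26*2 - 20 = 32, d_6 = (1050 - 32^2)/26 = 26/26 = 1, a_6 = floor((32 + 32)/1) = 64.
  m_7 = 1*64 - 32 = 32, d_7 = (1050 - 32^2)/1 = 26/1 = 26: (m_7, d_7) = (m_1, d_1) = (32, 26), so from here the quotients repeat a_1, ..., a_6; the period length is 6.
Hence the expansion of sqrt(1050) is a_0 = 32 followed by the repeating block 2, 2, 10, 2, 2, 64 (period 6).

[32; (2, 2, 10, 2, 2, 64)]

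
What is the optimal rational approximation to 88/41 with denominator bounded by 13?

Expand x = 88/41 as a continued fraction with the Euclidean algorithm:
  88 = 2*41 + 6, so a_0 = 2.
  41 = 6*6 + 5, so a_1 = 6.
  6 = 1*5 + 1, so a_2 = 1.
  5 = 5*1 + 0, so a_3 = 5.
so x = [2; 6, 1, 5].
Convergents (p_i = a_i*p_{i-1} + p_{i-2}, q_i = a_i*q_{i-1} + q_{i-2} with p_{-2}=0, p_{-1}=1, q_{-2}=1, q_{-1}=0), until the denominator exceeds 13:
  i=0: a_0=2, p_0 = 2*1 + 0 = 2, q_0 = 2*0 + 1 = 1.
  i=1: a_1=6, p_1 = 6*2 + 1 = 13, q_1 = 6*1 + 0 = 6.
  i=2: a_2=1, p_2 = 1*13 + 2 = 15, q_2 = 1*6 + 1 = 7.
  i=3: a_3=5, p_3 = 5*15 + 13 = 88, q_3 = 5*7 + 6 = 41.
q_3 = 41 > 13, so the last convergent with denominator <= 13 is p_2/q_2 = 15/7.
The closest fraction with denominator <= 13 is either p_2/q_2 or the intermediate fraction (k*p_2 + p_1)/(k*q_2 + q_1) with the largest k >= 1 whose denominator stays <= 13; these approach x as k grows, and every other convergent or intermediate fraction in range is farther away.
Largest k: floor((13 - q_1)/q_2) = floor((13 - 6)/7) = 1.
That gives (1*15 + 13)/(1*7 + 6) = 28/13.
Compare the errors: |x - 15/7| = |88*7 - 15*41|/(41*7) = 1/287, and |x - 28/13| = |88*13 - 28*41|/(41*13) = 4/533.
Cross-multiplying, 1*533 = 533 < 1148 = 4*287, so 1/287 is smaller: the convergent 15/7 is closer to x than 28/13.

15/7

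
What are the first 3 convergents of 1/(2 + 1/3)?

Using the convergent recurrence p_i = a_i*p_{i-1} + p_{i-2}, q_i = a_i*q_{i-1} + q_{i-2} with p_{-2}=0, p_{-1}=1, q_{-2}=1, q_{-1}=0:
  i=0: a_0=0, p_0 = 0*1 + 0 = 0, q_0 = 0*0 + 1 = 1.
  i=1: a_1=2, p_1 = 2*0 + 1 = 1, q_1 = 2*1 + 0 = 2.
  i=2: a_2=3, p_2 = 3*1 + 0 = 3, q_2 = 3*2 + 1 = 7.

0/1, 1/2, 3/7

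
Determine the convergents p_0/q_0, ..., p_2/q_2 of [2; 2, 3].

Using the convergent recurrence p_i = a_i*p_{i-1} + p_{i-2}, q_i = a_i*q_{i-1} + q_{i-2} with p_{-2}=0, p_{-1}=1, q_{-2}=1, q_{-1}=0:
  i=0: a_0=2, p_0 = 2*1 + 0 = 2, q_0 = 2*0 + 1 = 1.
  i=1: a_1=2, p_1 = 2*2 + 1 = 5, q_1 = 2*1 + 0 = 2.
  i=2: a_2=3, p_2 = 3*5 + 2 = 17, q_2 = 3*2 + 1 = 7.

2/1, 5/2, 17/7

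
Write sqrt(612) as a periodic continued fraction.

[24; (1, 2, 1, 4, 1, 2, 1, 48)]

Write x_i = (sqrt(612) + m_i)/d_i with (m_0, d_0) = (0, 1). a_0 = floor(sqrt(612)) = 24, since 24^2 = 576 <= 612 < 625 = 25^2.
Iterate m_{i+1} = d_i*a_i - m_i, d_{i+1} = (612 - m_{i+1}^2)/d_i, a_{i+1} = floor((a_0 + m_{i+1})/d_{i+1}):
  m_1 = 1*24 - 0 = 24, d_1 = (612 - 24^2)/1 = 36/1 = 36, a_1 = floor((24 + 24)/36) = 1.
  m_2 = 36*1 - 24 = 12, d_2 = (612 - 12^2)/36 = 468/36 = 13, a_2 = floor((24 + 12)/13) = 2.
  m_3 = 13*2 - 12 = 14, d_3 = (612 - 14^2)/13 = 416/13 = 32, a_3 = floor((24 + 14)/32) = 1.
  m_4 = 32*1 - 14 = 18, d_4 = (612 - 18^2)/32 = 288/32 = 9, a_4 = floor((24 + 18)/9) = 4.
  m_5 = 9*4 - 18 = 18, d_5 = (612 - 18^2)/9 = 288/9 = 32, a_5 = floor((24 + 18)/32) = 1.
  m_6 = 32*1 - 18 = 14, d_6 = (612 - 14^2)/32 = 416/32 = 13, a_6 = floor((24 + 14)/13) = 2.
  m_7 = 13*2 - 14 = 12, d_7 = (612 - 12^2)/13 = 468/13 = 36, a_7 = floor((24 + 12)/36) = 1.
  m_8 = 36*1 - 12 = 24, d_8 = (612 - 24^2)/36 = 36/36 = 1, a_8 = floor((24 + 24)/1) = 48.
  m_9 = 1*48 - 24 = 24, d_9 = (612 - 24^2)/1 = 36/1 = 36: (m_9, d_9) = (m_1, d_1) = (24, 36), so from here the quotients repeat a_1, ..., a_8; the period length is 8.
Hence the expansion of sqrt(612) is a_0 = 24 followed by the repeating block 1, 2, 1, 4, 1, 2, 1, 48 (period 8).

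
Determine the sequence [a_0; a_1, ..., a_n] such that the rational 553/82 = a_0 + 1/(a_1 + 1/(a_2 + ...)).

Run the Euclidean algorithm on 553 and 82; the successive quotients are the partial quotients a_0, a_1, ... (each step inverts the fractional part left over by the previous one):
  553 = 6*82 + 61, so a_0 = 6.
  82 = 1*61 + 21, so a_1 = 1.
  61 = 2*21 + 19, so a_2 = 2.
  21 = 1*19 + 2, so a_3 = 1.
  19 = 9*2 + 1, so a_4 = 9.
  2 = 2*1 + 0, so a_5 = 2.
The remainder reaches 0 after 6 divisions, so the expansion has 6 partial quotients, read off in order.

[6; 1, 2, 1, 9, 2]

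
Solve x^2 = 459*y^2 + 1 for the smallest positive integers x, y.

(x, y) = (499850, 23331)

First expand sqrt(459) as a continued fraction. With x_i = (sqrt(459) + m_i)/d_i and (m_0, d_0) = (0, 1): a_0 = floor(sqrt(459)) = 21, since 21^2 = 441 <= 459 < 484 = 22^2.
Iterate m_{i+1} = d_i*a_i - m_i, d_{i+1} = (459 - m_{i+1}^2)/d_i, a_{i+1} = floor((a_0 + m_{i+1})/d_{i+1}):
  m_1 = 1*21 - 0 = 21, d_1 = (459 - 21^2)/1 = 18/1 = 18, a_1 = floor((21 + 21)/18) = 2.
  m_2 = 18*2 - 21 = 15, d_2 = (459 - 15^2)/18 = 234/18 = 13, a_2 = floor((21 + 15)/13) = 2.
  m_3 = 13*2 - 15 = 11, d_3 = (459 - 11^2)/13 = 338/13 = 26, a_3 = floor((21 + 11)/26) = 1.
  m_4 = 26*1 - 11 = 15, d_4 = (459 - 15^2)/26 = 234/26 = 9, a_4 = floor((21 + 15)/9) = 4.
  m_5 = 9*4 - 15 = 21, d_5 = (459 - 21^2)/9 = 18/9 = 2, a_5 = floor((21 + 21)/2) = 21.
  m_6 = 2*21 - 21 = 21, d_6 = (459 - 21^2)/2 = 18/2 = 9, a_6 = floor((21 + 21)/9) = 4.
  m_7 = 9*4 - 21 = 15, d_7 = (459 - 15^2)/9 = 234/9 = 26, a_7 = floor((21 + 15)/26) = 1.
  m_8 = 26*1 - 15 = 11, d_8 = (459 - 11^2)/26 = 338/26 = 13, a_8 = floor((21 + 11)/13) = 2.
  m_9 = 13*2 - 11 = 15, d_9 = (459 - 15^2)/13 = 234/13 = 18, a_9 = floor((21 + 15)/18) = 2.
  m_10 = 18*2 - 15 = 21, d_10 = (459 - 21^2)/18 = 18/18 = 1, a_10 = floor((21 + 21)/1) = 42.
  m_11 = 1*42 - 21 = 21, d_11 = (459 - 21^2)/1 = 18/1 = 18: (m_11, d_11) = (m_1, d_1) = (21, 18), so from here the quotients repeat a_1, ..., a_10; the period length is 10.
So sqrt(459) = [21; (2, 2, 1, 4, 21, 4, 1, 2, 2, 42)] with period length k = 10.
k is even, so the fundamental solution of x^2 - 459y^2 = 1 is (p_{k-1}, q_{k-1}) = (p_9, q_9); compute convergents through index 9.
Convergents (p_i = a_i*p_{i-1} + p_{i-2}, q_i = a_i*q_{i-1} + q_{i-2} with p_{-2}=0, p_{-1}=1, q_{-2}=1, q_{-1}=0):
  i=0: a_0=21, p_0 = 21*1 + 0 = 21, q_0 = 21*0 + 1 = 1.
  i=1: a_1=2, p_1 = 2*21 + 1 = 43, q_1 = 2*1 + 0 = 2.
  i=2: a_2=2, p_2 = 2*43 + 21 = 107, q_2 = 2*2 + 1 = 5.
  i=3: a_3=1, p_3 = 1*107 + 43 = 150, q_3 = 1*5 + 2 = 7.
  i=4: a_4=4, p_4 = 4*150 + 107 = 707, q_4 = 4*7 + 5 = 33.
  i=5: a_5=21, p_5 = 21*707 + 150 = 14997, q_5 = 21*33 + 7 = 700.
  i=6: a_6=4, p_6 = 4*14997 + 707 = 60695, q_6 = 4*700 + 33 = 2833.
  i=7: a_7=1, p_7 = 1*60695 + 14997 = 75692, q_7 = 1*2833 + 700 = 3533.
  i=8: a_8=2, p_8 = 2*75692 + 60695 = 212079, q_8 = 2*3533 + 2833 = 9899.
  i=9: a_9=2, p_9 = 2*212079 + 75692 = 499850, q_9 = 2*9899 + 3533 = 23331.
Check: 499850^2 - 459*23331^2 = 249850022500 - 249850022499 = 1, so (x, y) = (499850, 23331) solves the equation, and by the theorem it is the least positive solution.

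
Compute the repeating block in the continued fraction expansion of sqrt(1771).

Write x_i = (sqrt(1771) + m_i)/d_i with (m_0, d_0) = (0, 1). a_0 = floor(sqrt(1771)) = 42, since 42^2 = 1764 <= 1771 < 1849 = 43^2.
Iterate m_{i+1} = d_i*a_i - m_i, d_{i+1} = (1771 - m_{i+1}^2)/d_i, a_{i+1} = floor((a_0 + m_{i+1})/d_{i+1}):
  m_1 = 1*42 - 0 = 42, d_1 = (1771 - 42^2)/1 = 7/1 = 7, a_1 = floor((42 + 42)/7) = 12.
  m_2 = 7*12 - 42 = 42, d_2 = (1771 - 42^2)/7 = 7/7 = 1, a_2 = floor((42 + 42)/1) = 84.
  m_3 = 1*84 - 42 = 42, d_3 = (1771 - 42^2)/1 = 7/1 = 7: (m_3, d_3) = (m_1, d_1) = (42, 7), so from here the quotients repeat a_1, a_2; the period length is 2.
Hence the expansion of sqrt(1771) is a_0 = 42 followed by the repeating block 12, 84 (period 2).

[42; (12, 84)]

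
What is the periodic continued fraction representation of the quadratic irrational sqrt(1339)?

Write x_i = (sqrt(1339) + m_i)/d_i with (m_0, d_0) = (0, 1). a_0 = floor(sqrt(1339)) = 36, since 36^2 = 1296 <= 1339 < 1369 = 37^2.
Iterate m_{i+1} = d_i*a_i - m_i, d_{i+1} = (1339 - m_{i+1}^2)/d_i, a_{i+1} = floor((a_0 + m_{i+1})/d_{i+1}):
  m_1 = 1*36 - 0 = 36, d_1 = (1339 - 36^2)/1 = 43/1 = 43, a_1 = floor((36 + 36)/43) = 1.
  m_2 = 43*1 - 36 = 7, d_2 = (1339 - 7^2)/43 = 1290/43 = 30, a_2 = floor((36 + 7)/30) = 1.
  m_3 = 30*1 - 7 = 23, d_3 = (1339 - 23^2)/30 = 810/30 = 27, a_3 = floor((36 + 23)/27) = 2.
  m_4 = 27*2 - 23 = 31, d_4 = (1339 - 31^2)/27 = 378/27 = 14, a_4 = floor((36 + 31)/14) = 4.
  m_5 = 14*4 - 31 = 25, d_5 = (1339 - 25^2)/14 = 714/14 = 51, a_5 = floor((36 + 25)/51) = 1.
  m_6 = 51*1 - 25 = 26, d_6 = (1339 - 26^2)/51 = 663/51 = 13, a_6 = floor((36 + 26)/13) = 4.
  m_7 = 13*4 - 26 = 26, d_7 = (1339 - 26^2)/13 = 663/13 = 51, a_7 = floor((36 + 26)/51) = 1.
  m_8 = 51*1 - 26 = 25, d_8 = (1339 - 25^2)/51 = 714/51 = 14, a_8 = floor((36 + 25)/14) = 4.
  m_9 = 14*4 - 25 = 31, d_9 = (1339 - 31^2)/14 = 378/14 = 27, a_9 = floor((36 + 31)/27) = 2.
  m_10 = 27*2 - 31 = 23, d_10 = (1339 - 23^2)/27 = 810/27 = 30, a_10 = floor((36 + 23)/30) = 1.
  m_11 = 30*1 - 23 = 7, d_11 = (1339 - 7^2)/30 = 1290/30 = 43, a_11 = floor((36 + 7)/43) = 1.
  m_12 = 43*1 - 7 = 36, d_12 = (1339 - 36^2)/43 = 43/43 = 1, a_12 = floor((36 + 36)/1) = 72.
  m_13 = 1*72 - 36 = 36, d_13 = (1339 - 36^2)/1 = 43/1 = 43: (m_13, d_13) = (m_1, d_1) = (36, 43), so from here the quotients repeat a_1, ..., a_12; the period length is 12.
Hence the expansion of sqrt(1339) is a_0 = 36 followed by the repeating block 1, 1, 2, 4, 1, 4, 1, 4, 2, 1, 1, 72 (period 12).

[36; (1, 1, 2, 4, 1, 4, 1, 4, 2, 1, 1, 72)]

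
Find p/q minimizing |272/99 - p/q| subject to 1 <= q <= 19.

Expand x = 272/99 as a continued fraction with the Euclidean algorithm:
  272 = 2*99 + 74, so a_0 = 2.
  99 = 1*74 + 25, so a_1 = 1.
  74 = 2*25 + 24, so a_2 = 2.
  25 = 1*24 + 1, so a_3 = 1.
  24 = 24*1 + 0, so a_4 = 24.
so x = [2; 1, 2, 1, 24].
Convergents (p_i = a_i*p_{i-1} + p_{i-2}, q_i = a_i*q_{i-1} + q_{i-2} with p_{-2}=0, p_{-1}=1, q_{-2}=1, q_{-1}=0), until the denominator exceeds 19:
  i=0: a_0=2, p_0 = 2*1 + 0 = 2, q_0 = 2*0 + 1 = 1.
  i=1: a_1=1, p_1 = 1*2 + 1 = 3, q_1 = 1*1 + 0 = 1.
  i=2: a_2=2, p_2 = 2*3 + 2 = 8, q_2 = 2*1 + 1 = 3.
  i=3: a_3=1, p_3 = 1*8 + 3 = 11, q_3 = 1*3 + 1 = 4.
  i=4: a_4=24, p_4 = 24*11 + 8 = 272, q_4 = 24*4 + 3 = 99.
q_4 = 99 > 19, so the last convergent with denominator <= 19 is p_3/q_3 = 11/4.
The closest fraction with denominator <= 19 is either p_3/q_3 or the intermediate fraction (k*p_3 + p_2)/(k*q_3 + q_2) with the largest k >= 1 whose denominator stays <= 19; these approach x as k grows, and every other convergent or intermediate fraction in range is farther away.
Largest k: floor((19 - q_2)/q_3) = floor((19 - 3)/4) = 4.
That gives (4*11 + 8)/(4*4 + 3) = 52/19.
Compare the errors: |x - 11/4| = |272*4 - 11*99|/(99*4) = 1/396, and |x - 52/19| = |272*19 - 52*99|/(99*19) = 20/1881.
Cross-multiplying, 1*1881 = 1881 < 7920 = 20*396, so 1/396 is smaller: the convergent 11/4 is closer to x than 52/19.

11/4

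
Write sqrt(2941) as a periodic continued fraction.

[54; (4, 3, 26, 1, 4, 4, 1, 26, 3, 4, 108)]

Write x_i = (sqrt(2941) + m_i)/d_i with (m_0, d_0) = (0, 1). a_0 = floor(sqrt(2941)) = 54, since 54^2 = 2916 <= 2941 < 3025 = 55^2.
Iterate m_{i+1} = d_i*a_i - m_i, d_{i+1} = (2941 - m_{i+1}^2)/d_i, a_{i+1} = floor((a_0 + m_{i+1})/d_{i+1}):
  m_1 = 1*54 - 0 = 54, d_1 = (2941 - 54^2)/1 = 25/1 = 25, a_1 = floor((54 + 54)/25) = 4.
  m_2 = 25*4 - 54 = 46, d_2 = (2941 - 46^2)/25 = 825/25 = 33, a_2 = floor((54 + 46)/33) = 3.
  m_3 = 33*3 - 46 = 53, d_3 = (2941 - 53^2)/33 = 132/33 = 4, a_3 = floor((54 + 53)/4) = 26.
  m_4 = 4*26 - 53 = 51, d_4 = (2941 - 51^2)/4 = 340/4 = 85, a_4 = floor((54 + 51)/85) = 1.
  m_5 = 85*1 - 51 = 34, d_5 = (2941 - 34^2)/85 = 1785/85 = 21, a_5 = floor((54 + 34)/21) = 4.
  m_6 = 21*4 - 34 = 50, d_6 = (2941 - 50^2)/21 = 441/21 = 21, a_6 = floor((54 + 50)/21) = 4.
  m_7 = 21*4 - 50 = 34, d_7 = (2941 - 34^2)/21 = 1785/21 = 85, a_7 = floor((54 + 34)/85) = 1.
  m_8 = 85*1 - 34 = 51, d_8 = (2941 - 51^2)/85 = 340/85 = 4, a_8 = floor((54 + 51)/4) = 26.
  m_9 = 4*26 - 51 = 53, d_9 = (2941 - 53^2)/4 = 132/4 = 33, a_9 = floor((54 + 53)/33) = 3.
  m_10 = 33*3 - 53 = 46, d_10 = (2941 - 46^2)/33 = 825/33 = 25, a_10 = floor((54 + 46)/25) = 4.
  m_11 = 25*4 - 46 = 54, d_11 = (2941 - 54^2)/25 = 25/25 = 1, a_11 = floor((54 + 54)/1) = 108.
  m_12 = 1*108 - 54 = 54, d_12 = (2941 - 54^2)/1 = 25/1 = 25: (m_12, d_12) = (m_1, d_1) = (54, 25), so from here the quotients repeat a_1, ..., a_11; the period length is 11.
Hence the expansion of sqrt(2941) is a_0 = 54 followed by the repeating block 4, 3, 26, 1, 4, 4, 1, 26, 3, 4, 108 (period 11).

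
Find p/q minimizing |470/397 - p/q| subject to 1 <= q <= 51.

Expand x = 470/397 as a continued fraction with the Euclidean algorithm:
  470 = 1*397 + 73, so a_0 = 1.
  397 = 5*73 + 32, so a_1 = 5.
  73 = 2*32 + 9, so a_2 = 2.
  32 = 3*9 + 5, so a_3 = 3.
  9 = 1*5 + 4, so a_4 = 1.
  5 = 1*4 + 1, so a_5 = 1.
  4 = 4*1 + 0, so a_6 = 4.
so x = [1; 5, 2, 3, 1, 1, 4].
Convergents (p_i = a_i*p_{i-1} + p_{i-2}, q_i = a_i*q_{i-1} + q_{i-2} with p_{-2}=0, p_{-1}=1, q_{-2}=1, q_{-1}=0), until the denominator exceeds 51:
  i=0: a_0=1, p_0 = 1*1 + 0 = 1, q_0 = 1*0 + 1 = 1.
  i=1: a_1=5, p_1 = 5*1 + 1 = 6, q_1 = 5*1 + 0 = 5.
  i=2: a_2=2, p_2 = 2*6 + 1 = 13, q_2 = 2*5 + 1 = 11.
  i=3: a_3=3, p_3 = 3*13 + 6 = 45, q_3 = 3*11 + 5 = 38.
  i=4: a_4=1, p_4 = 1*45 + 13 = 58, q_4 = 1*38 + 11 = 49.
  i=5: a_5=1, p_5 = 1*58 + 45 = 103, q_5 = 1*49 + 38 = 87.
q_5 = 87 > 51, so the last convergent with denominator <= 51 is p_4/q_4 = 58/49.
The closest fraction with denominator <= 51 is either p_4/q_4 or the intermediate fraction (k*p_4 + p_3)/(k*q_4 + q_3) with the largest k >= 1 whose denominator stays <= 51; these approach x as k grows, and every other convergent or intermediate fraction in range is farther away.
Largest k: floor((51 - q_3)/q_4) = floor((51 - 38)/49) = 0.
Since k = 0, no intermediate fraction beyond p_4/q_4 has denominator <= 51, so the convergent 58/49 is the closest (its error is |470*49 - 58*397|/(397*49) = 4/19453).

58/49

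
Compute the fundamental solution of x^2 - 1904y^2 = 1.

First expand sqrt(1904) as a continued fraction. With x_i = (sqrt(1904) + m_i)/d_i and (m_0, d_0) = (0, 1): a_0 = floor(sqrt(1904)) = 43, since 43^2 = 1849 <= 1904 < 1936 = 44^2.
Iterate m_{i+1} = d_i*a_i - m_i, d_{i+1} = (1904 - m_{i+1}^2)/d_i, a_{i+1} = floor((a_0 + m_{i+1})/d_{i+1}):
  m_1 = 1*43 - 0 = 43, d_1 = (1904 - 43^2)/1 = 55/1 = 55, a_1 = floor((43 + 43)/55) = 1.
  m_2 = 55*1 - 43 = 12, d_2 = (1904 - 12^2)/55 = 1760/55 = 32, a_2 = floor((43 + 12)/32) = 1.
  m_3 = 32*1 - 12 = 20, d_3 = (1904 - 20^2)/32 = 1504/32 = 47, a_3 = floor((43 + 20)/47) = 1.
  m_4 = 47*1 - 20 = 27, d_4 = (1904 - 27^2)/47 = 1175/47 = 25, a_4 = floor((43 + 27)/25) = 2.
  m_5 = 25*2 - 27 = 23, d_5 = (1904 - 23^2)/25 = 1375/25 = 55, a_5 = floor((43 + 23)/55) = 1.
  m_6 = 55*1 - 23 = 32, d_6 = (1904 - 32^2)/55 = 880/55 = 16, a_6 = floor((43 + 32)/16) = 4.
  m_7 = 16*4 - 32 = 32, d_7 = (1904 - 32^2)/16 = 880/16 = 55, a_7 = floor((43 + 32)/55) = 1.
  m_8 = 55*1 - 32 = 23, d_8 = (1904 - 23^2)/55 = 1375/55 = 25, a_8 = floor((43 + 23)/25) = 2.
  m_9 = 25*2 - 23 = 27, d_9 = (1904 - 27^2)/25 = 1175/25 = 47, a_9 = floor((43 + 27)/47) = 1.
  m_10 = 47*1 - 27 = 20, d_10 = (1904 - 20^2)/47 = 1504/47 = 32, a_10 = floor((43 + 20)/32) = 1.
  m_11 = 32*1 - 20 = 12, d_11 = (1904 - 12^2)/32 = 1760/32 = 55, a_11 = floor((43 + 12)/55) = 1.
  m_12 = 55*1 - 12 = 43, d_12 = (1904 - 43^2)/55 = 55/55 = 1, a_12 = floor((43 + 43)/1) = 86.
  m_13 = 1*86 - 43 = 43, d_13 = (1904 - 43^2)/1 = 55/1 = 55: (m_13, d_13) = (m_1, d_1) = (43, 55), so from here the quotients repeat a_1, ..., a_12; the period length is 12.
So sqrt(1904) = [43; (1, 1, 1, 2, 1, 4, 1, 2, 1, 1, 1, 86)] with period length k = 12.
k is even, so the fundamental solution of x^2 - 1904y^2 = 1 is (p_{k-1}, q_{k-1}) = (p_11, q_11); compute convergents through index 11.
Convergents (p_i = a_i*p_{i-1} + p_{i-2}, q_i = a_i*q_{i-1} + q_{i-2} with p_{-2}=0, p_{-1}=1, q_{-2}=1, q_{-1}=0):
  i=0: a_0=43, p_0 = 43*1 + 0 = 43, q_0 = 43*0 + 1 = 1.
  i=1: a_1=1, p_1 = 1*43 + 1 = 44, q_1 = 1*1 + 0 = 1.
  i=2: a_2=1, p_2 = 1*44 + 43 = 87, q_2 = 1*1 + 1 = 2.
  i=3: a_3=1, p_3 = 1*87 + 44 = 131, q_3 = 1*2 + 1 = 3.
  i=4: a_4=2, p_4 = 2*131 + 87 = 349, q_4 = 2*3 + 2 = 8.
  i=5: a_5=1, p_5 = 1*349 + 131 = 480, q_5 = 1*8 + 3 = 11.
  i=6: a_6=4, p_6 = 4*480 + 349 = 2269, q_6 = 4*11 + 8 = 52.
  i=7: a_7=1, p_7 = 1*2269 + 480 = 2749, q_7 = 1*52 + 11 = 63.
  i=8: a_8=2, p_8 = 2*2749 + 2269 = 7767, q_8 = 2*63 + 52 = 178.
  i=9: a_9=1, p_9 = 1*7767 + 2749 = 10516, q_9 = 1*178 + 63 = 241.
  i=10: a_10=1, p_10 = 1*10516 + 7767 = 18283, q_10 = 1*241 + 178 = 419.
  i=11: a_11=1, p_11 = 1*18283 + 10516 = 28799, q_11 = 1*419 + 241 = 660.
Check: 28799^2 - 1904*660^2 = 829382401 - 829382400 = 1, so (x, y) = (28799, 660) solves the equation, and by the theorem it is the least positive solution.

(x, y) = (28799, 660)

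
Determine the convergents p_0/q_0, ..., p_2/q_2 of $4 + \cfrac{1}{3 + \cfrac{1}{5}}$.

4/1, 13/3, 69/16

Using the convergent recurrence p_i = a_i*p_{i-1} + p_{i-2}, q_i = a_i*q_{i-1} + q_{i-2} with p_{-2}=0, p_{-1}=1, q_{-2}=1, q_{-1}=0:
  i=0: a_0=4, p_0 = 4*1 + 0 = 4, q_0 = 4*0 + 1 = 1.
  i=1: a_1=3, p_1 = 3*4 + 1 = 13, q_1 = 3*1 + 0 = 3.
  i=2: a_2=5, p_2 = 5*13 + 4 = 69, q_2 = 5*3 + 1 = 16.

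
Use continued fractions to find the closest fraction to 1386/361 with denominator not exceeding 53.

119/31

Expand x = 1386/361 as a continued fraction with the Euclidean algorithm:
  1386 = 3*361 + 303, so a_0 = 3.
  361 = 1*303 + 58, so a_1 = 1.
  303 = 5*58 + 13, so a_2 = 5.
  58 = 4*13 + 6, so a_3 = 4.
  13 = 2*6 + 1, so a_4 = 2.
  6 = 6*1 + 0, so a_5 = 6.
so x = [3; 1, 5, 4, 2, 6].
Convergents (p_i = a_i*p_{i-1} + p_{i-2}, q_i = a_i*q_{i-1} + q_{i-2} with p_{-2}=0, p_{-1}=1, q_{-2}=1, q_{-1}=0), until the denominator exceeds 53:
  i=0: a_0=3, p_0 = 3*1 + 0 = 3, q_0 = 3*0 + 1 = 1.
  i=1: a_1=1, p_1 = 1*3 + 1 = 4, q_1 = 1*1 + 0 = 1.
  i=2: a_2=5, p_2 = 5*4 + 3 = 23, q_2 = 5*1 + 1 = 6.
  i=3: a_3=4, p_3 = 4*23 + 4 = 96, q_3 = 4*6 + 1 = 25.
  i=4: a_4=2, p_4 = 2*96 + 23 = 215, q_4 = 2*25 + 6 = 56.
q_4 = 56 > 53, so the last convergent with denominator <= 53 is p_3/q_3 = 96/25.
The closest fraction with denominator <= 53 is either p_3/q_3 or the intermediate fraction (k*p_3 + p_2)/(k*q_3 + q_2) with the largest k >= 1 whose denominator stays <= 53; these approach x as k grows, and every other convergent or intermediate fraction in range is farther away.
Largest k: floor((53 - q_2)/q_3) = floor((53 - 6)/25) = 1.
That gives (1*96 + 23)/(1*25 + 6) = 119/31.
Compare the errors: |x - 96/25| = |1386*25 - 96*361|/(361*25) = 6/9025, and |x - 119/31| = |1386*31 - 119*361|/(361*31) = 7/11191.
Cross-multiplying, 7*9025 = 63175 < 67146 = 6*11191, so 7/11191 is smaller: the intermediate fraction 119/31 is closer to x than 96/25.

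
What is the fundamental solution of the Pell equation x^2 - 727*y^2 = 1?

(x, y) = (728, 27)

First expand sqrt(727) as a continued fraction. With x_i = (sqrt(727) + m_i)/d_i and (m_0, d_0) = (0, 1): a_0 = floor(sqrt(727)) = 26, since 26^2 = 676 <= 727 < 729 = 27^2.
Iterate m_{i+1} = d_i*a_i - m_i, d_{i+1} = (727 - m_{i+1}^2)/d_i, a_{i+1} = floor((a_0 + m_{i+1})/d_{i+1}):
  m_1 = 1*26 - 0 = 26, d_1 = (727 - 26^2)/1 = 51/1 = 51, a_1 = floor((26 + 26)/51) = 1.
  m_2 = 51*1 - 26 = 25, d_2 = (727 - 25^2)/51 = 102/51 = 2, a_2 = floor((26 + 25)/2) = 25.
  m_3 = 2*25 - 25 = 25, d_3 = (727 - 25^2)/2 = 102/2 = 51, a_3 = floor((26 + 25)/51) = 1.
  m_4 = 51*1 - 25 = 26, d_4 = (727 - 26^2)/51 = 51/51 = 1, a_4 = floor((26 + 26)/1) = 52.
  m_5 = 1*52 - 26 = 26, d_5 = (727 - 26^2)/1 = 51/1 = 51: (m_5, d_5) = (m_1, d_1) = (26, 51), so from here the quotients repeat a_1, ..., a_4; the period length is 4.
So sqrt(727) = [26; (1, 25, 1, 52)] with period length k = 4.
k is even, so the fundamental solution of x^2 - 727y^2 = 1 is (p_{k-1}, q_{k-1}) = (p_3, q_3); compute convergents through index 3.
Convergents (p_i = a_i*p_{i-1} + p_{i-2}, q_i = a_i*q_{i-1} + q_{i-2} with p_{-2}=0, p_{-1}=1, q_{-2}=1, q_{-1}=0):
  i=0: a_0=26, p_0 = 26*1 + 0 = 26, q_0 = 26*0 + 1 = 1.
  i=1: a_1=1, p_1 = 1*26 + 1 = 27, q_1 = 1*1 + 0 = 1.
  i=2: a_2=25, p_2 = 25*27 + 26 = 701, q_2 = 25*1 + 1 = 26.
  i=3: a_3=1, p_3 = 1*701 + 27 = 728, q_3 = 1*26 + 1 = 27.
Check: 728^2 - 727*27^2 = 529984 - 529983 = 1, so (x, y) = (728, 27) solves the equation, and by the theorem it is the least positive solution.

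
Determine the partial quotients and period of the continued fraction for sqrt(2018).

Write x_i = (sqrt(2018) + m_i)/d_i with (m_0, d_0) = (0, 1). a_0 = floor(sqrt(2018)) = 44, since 44^2 = 1936 <= 2018 < 2025 = 45^2.
Iterate m_{i+1} = d_i*a_i - m_i, d_{i+1} = (2018 - m_{i+1}^2)/d_i, a_{i+1} = floor((a_0 + m_{i+1})/d_{i+1}):
  m_1 = 1*44 - 0 = 44, d_1 = (2018 - 44^2)/1 = 82/1 = 82, a_1 = floor((44 + 44)/82) = 1.
  m_2 = 82*1 - 44 = 38, d_2 = (2018 - 38^2)/82 = 574/82 = 7, a_2 = floor((44 + 38)/7) = 11.
  m_3 = 7*11 - 38 = 39, d_3 = (2018 - 39^2)/7 = 497/7 = 71, a_3 = floor((44 + 39)/71) = 1.
  m_4 = 71*1 - 39 = 32, d_4 = (2018 - 32^2)/71 = 994/71 = 14, a_4 = floor((44 + 32)/14) = 5.
  m_5 = 14*5 - 32 = 38, d_5 = (2018 - 38^2)/14 = 574/14 = 41, a_5 = floor((44 + 38)/41) = 2.
  m_6 = 41*2 - 38 = 44, d_6 = (2018 - 44^2)/41 = 82/41 = 2, a_6 = floor((44 + 44)/2) = 44.
  m_7 = 2*44 - 44 = 44, d_7 = (2018 - 44^2)/2 = 82/2 = 41, a_7 = floor((44 + 44)/41) = 2.
  m_8 = 41*2 - 44 = 38, d_8 = (2018 - 38^2)/41 = 574/41 = 14, a_8 = floor((44 + 38)/14) = 5.
  m_9 = 14*5 - 38 = 32, d_9 = (2018 - 32^2)/14 = 994/14 = 71, a_9 = floor((44 + 32)/71) = 1.
  m_10 = 71*1 - 32 = 39, d_10 = (2018 - 39^2)/71 = 497/71 = 7, a_10 = floor((44 + 39)/7) = 11.
  m_11 = 7*11 - 39 = 38, d_11 = (2018 - 38^2)/7 = 574/7 = 82, a_11 = floor((44 + 38)/82) = 1.
  m_12 = 82*1 - 38 = 44, d_12 = (2018 - 44^2)/82 = 82/82 = 1, a_12 = floor((44 + 44)/1) = 88.
  m_13 = 1*88 - 44 = 44, d_13 = (2018 - 44^2)/1 = 82/1 = 82: (m_13, d_13) = (m_1, d_1) = (44, 82), so from here the quotients repeat a_1, ..., a_12; the period length is 12.
Hence the expansion of sqrt(2018) is a_0 = 44 followed by the repeating block 1, 11, 1, 5, 2, 44, 2, 5, 1, 11, 1, 88 (period 12).

[44; (1, 11, 1, 5, 2, 44, 2, 5, 1, 11, 1, 88)]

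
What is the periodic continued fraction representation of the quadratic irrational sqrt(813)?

[28; (1, 1, 18, 1, 1, 56)]

Write x_i = (sqrt(813) + m_i)/d_i with (m_0, d_0) = (0, 1). a_0 = floor(sqrt(813)) = 28, since 28^2 = 784 <= 813 < 841 = 29^2.
Iterate m_{i+1} = d_i*a_i - m_i, d_{i+1} = (813 - m_{i+1}^2)/d_i, a_{i+1} = floor((a_0 + m_{i+1})/d_{i+1}):
  m_1 = 1*28 - 0 = 28, d_1 = (813 - 28^2)/1 = 29/1 = 29, a_1 = floor((28 + 28)/29) = 1.
  m_2 = 29*1 - 28 = 1, d_2 = (813 - 1^2)/29 = 812/29 = 28, a_2 = floor((28 + 1)/28) = 1.
  m_3 = 28*1 - 1 = 27, d_3 = (813 - 27^2)/28 = 84/28 = 3, a_3 = floor((28 + 27)/3) = 18.
  m_4 = 3*18 - 27 = 27, d_4 = (813 - 27^2)/3 = 84/3 = 28, a_4 = floor((28 + 27)/28) = 1.
  m_5 = 28*1 - 27 = 1, d_5 = (813 - 1^2)/28 = 812/28 = 29, a_5 = floor((28 + 1)/29) = 1.
  m_6 = 29*1 - 1 = 28, d_6 = (813 - 28^2)/29 = 29/29 = 1, a_6 = floor((28 + 28)/1) = 56.
  m_7 = 1*56 - 28 = 28, d_7 = (813 - 28^2)/1 = 29/1 = 29: (m_7, d_7) = (m_1, d_1) = (28, 29), so from here the quotients repeat a_1, ..., a_6; the period length is 6.
Hence the expansion of sqrt(813) is a_0 = 28 followed by the repeating block 1, 1, 18, 1, 1, 56 (period 6).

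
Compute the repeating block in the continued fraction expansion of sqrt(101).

[10; (20)]

Write x_i = (sqrt(101) + m_i)/d_i with (m_0, d_0) = (0, 1). a_0 = floor(sqrt(101)) = 10, since 10^2 = 100 <= 101 < 121 = 11^2.
Iterate m_{i+1} = d_i*a_i - m_i, d_{i+1} = (101 - m_{i+1}^2)/d_i, a_{i+1} = floor((a_0 + m_{i+1})/d_{i+1}):
  m_1 = 1*10 - 0 = 10, d_1 = (101 - 10^2)/1 = 1/1 = 1, a_1 = floor((10 + 10)/1) = 20.
  m_2 = 1*20 - 10 = 10, d_2 = (101 - 10^2)/1 = 1/1 = 1: (m_2, d_2) = (m_1, d_1) = (10, 1), so from here the quotient a_1 repeats; the period length is 1.
Hence the expansion of sqrt(101) is a_0 = 10 followed by the repeating block 20 (period 1).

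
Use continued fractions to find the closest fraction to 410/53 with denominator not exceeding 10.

31/4

Expand x = 410/53 as a continued fraction with the Euclidean algorithm:
  410 = 7*53 + 39, so a_0 = 7.
  53 = 1*39 + 14, so a_1 = 1.
  39 = 2*14 + 11, so a_2 = 2.
  14 = 1*11 + 3, so a_3 = 1.
  11 = 3*3 + 2, so a_4 = 3.
  3 = 1*2 + 1, so a_5 = 1.
  2 = 2*1 + 0, so a_6 = 2.
so x = [7; 1, 2, 1, 3, 1, 2].
Convergents (p_i = a_i*p_{i-1} + p_{i-2}, q_i = a_i*q_{i-1} + q_{i-2} with p_{-2}=0, p_{-1}=1, q_{-2}=1, q_{-1}=0), until the denominator exceeds 10:
  i=0: a_0=7, p_0 = 7*1 + 0 = 7, q_0 = 7*0 + 1 = 1.
  i=1: a_1=1, p_1 = 1*7 + 1 = 8, q_1 = 1*1 + 0 = 1.
  i=2: a_2=2, p_2 = 2*8 + 7 = 23, q_2 = 2*1 + 1 = 3.
  i=3: a_3=1, p_3 = 1*23 + 8 = 31, q_3 = 1*3 + 1 = 4.
  i=4: a_4=3, p_4 = 3*31 + 23 = 116, q_4 = 3*4 + 3 = 15.
q_4 = 15 > 10, so the last convergent with denominator <= 10 is p_3/q_3 = 31/4.
The closest fraction with denominator <= 10 is either p_3/q_3 or the intermediate fraction (k*p_3 + p_2)/(k*q_3 + q_2) with the largest k >= 1 whose denominator stays <= 10; these approach x as k grows, and every other convergent or intermediate fraction in range is farther away.
Largest k: floor((10 - q_2)/q_3) = floor((10 - 3)/4) = 1.
That gives (1*31 + 23)/(1*4 + 3) = 54/7.
Compare the errors: |x - 31/4| = |410*4 - 31*53|/(53*4) = 3/212, and |x - 54/7| = |410*7 - 54*53|/(53*7) = 8/371.
Cross-multiplying, 3*371 = 1113 < 1696 = 8*212, so 3/212 is smaller: the convergent 31/4 is closer to x than 54/7.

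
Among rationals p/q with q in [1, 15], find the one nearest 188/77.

22/9

Expand x = 188/77 as a continued fraction with the Euclidean algorithm:
  188 = 2*77 + 34, so a_0 = 2.
  77 = 2*34 + 9, so a_1 = 2.
  34 = 3*9 + 7, so a_2 = 3.
  9 = 1*7 + 2, so a_3 = 1.
  7 = 3*2 + 1, so a_4 = 3.
  2 = 2*1 + 0, so a_5 = 2.
so x = [2; 2, 3, 1, 3, 2].
Convergents (p_i = a_i*p_{i-1} + p_{i-2}, q_i = a_i*q_{i-1} + q_{i-2} with p_{-2}=0, p_{-1}=1, q_{-2}=1, q_{-1}=0), until the denominator exceeds 15:
  i=0: a_0=2, p_0 = 2*1 + 0 = 2, q_0 = 2*0 + 1 = 1.
  i=1: a_1=2, p_1 = 2*2 + 1 = 5, q_1 = 2*1 + 0 = 2.
  i=2: a_2=3, p_2 = 3*5 + 2 = 17, q_2 = 3*2 + 1 = 7.
  i=3: a_3=1, p_3 = 1*17 + 5 = 22, q_3 = 1*7 + 2 = 9.
  i=4: a_4=3, p_4 = 3*22 + 17 = 83, q_4 = 3*9 + 7 = 34.
q_4 = 34 > 15, so the last convergent with denominator <= 15 is p_3/q_3 = 22/9.
The closest fraction with denominator <= 15 is either p_3/q_3 or the intermediate fraction (k*p_3 + p_2)/(k*q_3 + q_2) with the largest k >= 1 whose denominator stays <= 15; these approach x as k grows, and every other convergent or intermediate fraction in range is farther away.
Largest k: floor((15 - q_2)/q_3) = floor((15 - 7)/9) = 0.
Since k = 0, no intermediate fraction beyond p_3/q_3 has denominator <= 15, so the convergent 22/9 is the closest (its error is |188*9 - 22*77|/(77*9) = 2/693).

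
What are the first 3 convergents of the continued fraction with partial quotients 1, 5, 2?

Using the convergent recurrence p_i = a_i*p_{i-1} + p_{i-2}, q_i = a_i*q_{i-1} + q_{i-2} with p_{-2}=0, p_{-1}=1, q_{-2}=1, q_{-1}=0:
  i=0: a_0=1, p_0 = 1*1 + 0 = 1, q_0 = 1*0 + 1 = 1.
  i=1: a_1=5, p_1 = 5*1 + 1 = 6, q_1 = 5*1 + 0 = 5.
  i=2: a_2=2, p_2 = 2*6 + 1 = 13, q_2 = 2*5 + 1 = 11.

1/1, 6/5, 13/11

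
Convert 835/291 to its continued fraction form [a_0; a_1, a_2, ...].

Run the Euclidean algorithm on 835 and 291; the successive quotients are the partial quotients a_0, a_1, ... (each step inverts the fractional part left over by the previous one):
  835 = 2*291 + 253, so a_0 = 2.
  291 = 1*253 + 38, so a_1 = 1.
  253 = 6*38 + 25, so a_2 = 6.
  38 = 1*25 + 13, so a_3 = 1.
  25 = 1*13 + 12, so a_4 = 1.
  13 = 1*12 + 1, so a_5 = 1.
  12 = 12*1 + 0, so a_6 = 12.
The remainder reaches 0 after 7 divisions, so the expansion has 7 partial quotients, read off in order.

[2; 1, 6, 1, 1, 1, 12]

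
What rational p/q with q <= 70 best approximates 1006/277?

Expand x = 1006/277 as a continued fraction with the Euclidean algorithm:
  1006 = 3*277 + 175, so a_0 = 3.
  277 = 1*175 + 102, so a_1 = 1.
  175 = 1*102 + 73, so a_2 = 1.
  102 = 1*73 + 29, so a_3 = 1.
  73 = 2*29 + 15, so a_4 = 2.
  29 = 1*15 + 14, so a_5 = 1.
  15 = 1*14 + 1, so a_6 = 1.
  14 = 14*1 + 0, so a_7 = 14.
so x = [3; 1, 1, 1, 2, 1, 1, 14].
Convergents (p_i = a_i*p_{i-1} + p_{i-2}, q_i = a_i*q_{i-1} + q_{i-2} with p_{-2}=0, p_{-1}=1, q_{-2}=1, q_{-1}=0), until the denominator exceeds 70:
  i=0: a_0=3, p_0 = 3*1 + 0 = 3, q_0 = 3*0 + 1 = 1.
  i=1: a_1=1, p_1 = 1*3 + 1 = 4, q_1 = 1*1 + 0 = 1.
  i=2: a_2=1, p_2 = 1*4 + 3 = 7, q_2 = 1*1 + 1 = 2.
  i=3: a_3=1, p_3 = 1*7 + 4 = 11, q_3 = 1*2 + 1 = 3.
  i=4: a_4=2, p_4 = 2*11 + 7 = 29, q_4 = 2*3 + 2 = 8.
  i=5: a_5=1, p_5 = 1*29 + 11 = 40, q_5 = 1*8 + 3 = 11.
  i=6: a_6=1, p_6 = 1*40 + 29 = 69, q_6 = 1*11 + 8 = 19.
  i=7: a_7=14, p_7 = 14*69 + 40 = 1006, q_7 = 14*19 + 11 = 277.
q_7 = 277 > 70, so the last convergent with denominator <= 70 is p_6/q_6 = 69/19.
The closest fraction with denominator <= 70 is either p_6/q_6 or the intermediate fraction (k*p_6 + p_5)/(k*q_6 + q_5) with the largest k >= 1 whose denominator stays <= 70; these approach x as k grows, and every other convergent or intermediate fraction in range is farther away.
Largest k: floor((70 - q_5)/q_6) = floor((70 - 11)/19) = 3.
That gives (3*69 + 40)/(3*19 + 11) = 247/68.
Compare the errors: |x - 69/19| = |1006*19 - 69*277|/(277*19) = 1/5263, and |x - 247/68| = |1006*68 - 247*277|/(277*68) = 11/18836.
Cross-multiplying, 1*18836 = 18836 < 57893 = 11*5263, so 1/5263 is smaller: the convergent 69/19 is closer to x than 247/68.

69/19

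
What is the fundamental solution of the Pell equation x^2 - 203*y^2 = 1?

First expand sqrt(203) as a continued fraction. With x_i = (sqrt(203) + m_i)/d_i and (m_0, d_0) = (0, 1): a_0 = floor(sqrt(203)) = 14, since 14^2 = 196 <= 203 < 225 = 15^2.
Iterate m_{i+1} = d_i*a_i - m_i, d_{i+1} = (203 - m_{i+1}^2)/d_i, a_{i+1} = floor((a_0 + m_{i+1})/d_{i+1}):
  m_1 = 1*14 - 0 = 14, d_1 = (203 - 14^2)/1 = 7/1 = 7, a_1 = floor((14 + 14)/7) = 4.
  m_2 = 7*4 - 14 = 14, d_2 = (203 - 14^2)/7 = 7/7 = 1, a_2 = floor((14 + 14)/1) = 28.
  m_3 = 1*28 - 14 = 14, d_3 = (203 - 14^2)/1 = 7/1 = 7: (m_3, d_3) = (m_1, d_1) = (14, 7), so from here the quotients repeat a_1, a_2; the period length is 2.
So sqrt(203) = [14; (4, 28)] with period length k = 2.
k is even, so the fundamental solution of x^2 - 203y^2 = 1 is (p_{k-1}, q_{k-1}) = (p_1, q_1); compute convergents through index 1.
Convergents (p_i = a_i*p_{i-1} + p_{i-2}, q_i = a_i*q_{i-1} + q_{i-2} with p_{-2}=0, p_{-1}=1, q_{-2}=1, q_{-1}=0):
  i=0: a_0=14, p_0 = 14*1 + 0 = 14, q_0 = 14*0 + 1 = 1.
  i=1: a_1=4, p_1 = 4*14 + 1 = 57, q_1 = 4*1 + 0 = 4.
Check: 57^2 - 203*4^2 = 3249 - 3248 = 1, so (x, y) = (57, 4) solves the equation, and by the theorem it is the least positive solution.

(x, y) = (57, 4)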